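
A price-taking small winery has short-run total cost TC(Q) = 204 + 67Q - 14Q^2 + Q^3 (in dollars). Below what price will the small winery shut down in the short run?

The firm shuts down when price falls below the minimum of average variable cost. AVC = VC/Q = 67 - 14Q + Q^2.
At the minimum of AVC, MC = AVC. MC = 67 - 28Q + 3Q^2; setting MC = AVC gives 2Q^2 - 14Q = 0, so Q = 7. min AVC = 18.
The firm shuts down for any P below $18.

$18 per unit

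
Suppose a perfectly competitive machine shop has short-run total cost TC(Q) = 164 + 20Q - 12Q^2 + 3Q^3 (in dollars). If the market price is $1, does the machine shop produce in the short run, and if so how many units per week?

Variable cost is VC = 20Q - 12Q^2 + 3Q^3, so AVC = VC/Q = 20 - 12Q + 3Q^2 and MC = dTC/dQ = 20 - 24Q + 9Q^2.
AVC is minimized where dAVC/dQ = -12 + 6Q = 0, at Q = 2; min AVC = 20 - 12·2 + 3·2^2 = $8.
P = $1 lies below min AVC = $8; no output level covers variable cost.
The firm minimizes its loss by shutting down and losing only its fixed cost of $164.

Shut down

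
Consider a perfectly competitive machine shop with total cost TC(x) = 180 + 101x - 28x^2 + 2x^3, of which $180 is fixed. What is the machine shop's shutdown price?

The firm shuts down when price falls below the minimum of average variable cost. AVC = VC/x = 101 - 28x + 2x^2.
dAVC/dx = -28 + 4x = 0 gives x = 7. min AVC = 101 - 28·7 + 2·7^2 = 3.
The firm shuts down for any P below $3.

$3 per unit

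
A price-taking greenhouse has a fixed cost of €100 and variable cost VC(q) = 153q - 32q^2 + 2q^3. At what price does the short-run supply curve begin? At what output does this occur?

€25 per unit, at q = 8

The shutdown price is the minimum of AVC. VC = 153q - 32q^2 + 2q^3, so AVC = 153 - 32q + 2q^2.
At the minimum of AVC, MC = AVC. MC = 153 - 64q + 6q^2; setting MC = AVC gives 4q^2 - 32q = 0, so q = 8. min AVC = 25.
So the shutdown price is €25.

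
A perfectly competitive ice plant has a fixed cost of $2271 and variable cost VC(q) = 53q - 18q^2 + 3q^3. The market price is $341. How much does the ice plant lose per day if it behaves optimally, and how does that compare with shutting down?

AVC = 53 - 18q + 3q^2; min AVC = $26 at q = 3. Since P = $341 ≥ min AVC, the firm produces.
With MC = 53 - 36q + 9q^2, P = MC on the upward-sloping part at q* = 8.
TR = 341·8 = 2728. TC = 2271 + 808 = 3079. Profit = 2728 − 3079 = -$351.
Shutting down would mean losing the fixed cost of $2271, so operating at a loss of $351 is better by $1920.

Profit = -$351 at q = 8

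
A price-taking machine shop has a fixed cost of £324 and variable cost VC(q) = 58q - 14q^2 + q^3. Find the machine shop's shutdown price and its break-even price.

AVC = 58 - 14q + q^2; minimized at q = 7, giving min AVC = £9. That is the shutdown price.
ATC = 324/q + 58 - 14q + q^2. Setting dATC/dq = −324/q^2 − 14 + 2q = 0 gives q = 9 (since 2·9^3 − 14·9^2 = 324).
min ATC = 324/9 + 58 − 14·9 + 9^2 = £49. That is the break-even price.
Between these two prices the firm operates at a loss; above £49 it earns a profit.

Shutdown price = £9; break-even price = £49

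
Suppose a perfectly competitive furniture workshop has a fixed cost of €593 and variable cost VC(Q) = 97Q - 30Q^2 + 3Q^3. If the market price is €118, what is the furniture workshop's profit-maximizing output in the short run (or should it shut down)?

Variable cost is VC = 97Q - 30Q^2 + 3Q^3, so AVC = VC/Q = 97 - 30Q + 3Q^2 and MC = dTC/dQ = 97 - 60Q + 9Q^2.
The AVC parabola has its vertex at Q = 30/6 = 5, where AVC = 97 - 30·5 + 3·5^2 = €22.
Because €118 ≥ €22, revenue can cover variable cost; the firm operates.
P = MC gives -21 - 60Q + 9Q^2 = 0, with roots -1/3 and 7. Take the larger (rising MC): Q* = 7.
Check: AVC at Q = 7 is €34 ≤ P, so revenue covers variable cost.
Profit = P·Q − TC = 118·7 − 831 = -€5, a loss, but smaller than the €593 fixed cost the firm would lose by shutting down.

Produce at Q = 7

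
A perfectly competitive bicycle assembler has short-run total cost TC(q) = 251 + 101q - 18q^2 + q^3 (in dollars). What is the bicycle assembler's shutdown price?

The shutdown price is the minimum of AVC. VC = 101q - 18q^2 + q^3, so AVC = 101 - 18q + q^2.
At the minimum of AVC, MC = AVC. MC = 101 - 36q + 3q^2; setting MC = AVC gives 2q^2 - 18q = 0, so q = 9. min AVC = 20.
The firm shuts down for any P below $20.

$20 per unit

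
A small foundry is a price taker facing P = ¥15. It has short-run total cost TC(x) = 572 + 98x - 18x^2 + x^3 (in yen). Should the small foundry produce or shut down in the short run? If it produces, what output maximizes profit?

Strip out fixed cost: VC = 98x - 18x^2 + x^3. Then AVC = 98 - 18x + x^2 and MC = 98 - 36x + 3x^2.
AVC is minimized where dAVC/dx = -18 + 2x = 0, at x = 9; min AVC = 98 - 18·9 + 9^2 = ¥17.
With P < min AVC (¥15 < ¥17), every unit sold adds to the loss.
Shutting down limits the loss to fixed cost, ¥572.

Shut down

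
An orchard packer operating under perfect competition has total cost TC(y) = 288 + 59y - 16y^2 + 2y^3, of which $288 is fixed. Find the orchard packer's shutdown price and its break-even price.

Shutdown price = $27; break-even price = $83

AVC = 59 - 16y + 2y^2; minimized at y = 4, giving min AVC = $27. That is the shutdown price.
ATC = 288/y + 59 - 16y + 2y^2. Setting dATC/dy = −288/y^2 − 16 + 4y = 0 gives y = 6 (since 4·6^3 − 16·6^2 = 288).
min ATC = 288/6 + 59 − 16·6 + 2·6^2 = $83. That is the break-even price.
For $27 ≤ P < $83 the firm produces at a loss; below $27 it shuts down.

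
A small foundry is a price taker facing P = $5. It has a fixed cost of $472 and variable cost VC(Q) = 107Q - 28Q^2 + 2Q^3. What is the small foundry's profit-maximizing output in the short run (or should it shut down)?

From TC, MC = TC'(Q) = 107 - 56Q + 6Q^2 and AVC = VC/Q = 107 - 28Q + 2Q^2.
AVC is minimized where dAVC/dQ = -28 + 4Q = 0, at Q = 7; min AVC = 107 - 28·7 + 2·7^2 = $9.
P = $5 lies below min AVC = $9; no output level covers variable cost.
The firm minimizes its loss by shutting down and losing only its fixed cost of $472.

Shut down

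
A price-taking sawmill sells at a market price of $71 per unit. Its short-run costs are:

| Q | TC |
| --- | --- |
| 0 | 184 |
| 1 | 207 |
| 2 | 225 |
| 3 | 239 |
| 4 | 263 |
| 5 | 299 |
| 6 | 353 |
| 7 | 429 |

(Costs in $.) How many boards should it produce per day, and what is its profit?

Tabulate TR − TC: Q=0: -184; Q=1: -136; Q=2: -83; Q=3: -26; Q=4: 21; Q=5: 56; Q=6: 73; Q=7: 68.
Profit is maximized at Q = 6. AVC there is 169/6 = $28.17 ≤ P, so producing beats shutting down (which would give -$184).

Q = 6; profit = $73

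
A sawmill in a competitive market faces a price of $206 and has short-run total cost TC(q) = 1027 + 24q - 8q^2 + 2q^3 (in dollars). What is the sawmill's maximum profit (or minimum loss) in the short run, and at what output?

AVC = 24 - 8q + 2q^2; min AVC = $16 at q = 2. Since P = $206 ≥ min AVC, the firm produces.
With MC = 24 - 16q + 6q^2, P = MC on the upward-sloping part at q* = 7.
TR = 206·7 = 1442. TC = 1027 + 462 = 1489. Profit = 1442 − 1489 = -$47.
Shutting down would mean losing the fixed cost of $1027, so operating at a loss of $47 is better by $980.

Profit = -$47 at q = 7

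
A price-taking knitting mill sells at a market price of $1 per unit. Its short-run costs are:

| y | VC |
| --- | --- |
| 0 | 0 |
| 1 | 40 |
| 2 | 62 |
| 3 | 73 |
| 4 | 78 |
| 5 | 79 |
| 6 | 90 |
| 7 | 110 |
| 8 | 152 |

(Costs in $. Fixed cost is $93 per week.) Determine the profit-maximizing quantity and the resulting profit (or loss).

y = 0 (shut down); profit = -$93

Profit at each row (π = 1y − TC): y=0: -93; y=1: -132; y=2: -153; y=3: -163; y=4: -167; y=5: -167; y=6: -177; y=7: -196; y=8: -237.
Profit is highest at y = 0. Equivalently, the lowest AVC in the table is 90/6 ≈ $15 at y = 6, and P = $1 falls below it — price never covers variable cost, so the firm shuts down and loses only its fixed cost.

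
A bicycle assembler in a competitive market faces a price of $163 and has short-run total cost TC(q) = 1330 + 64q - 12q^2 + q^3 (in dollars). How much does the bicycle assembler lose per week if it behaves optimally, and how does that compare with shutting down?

Profit = -$120 at q = 11

AVC = 64 - 12q + q^2; min AVC = $28 at q = 6. Since P = $163 ≥ min AVC, the firm produces.
MC = 64 - 24q + 3q^2. Setting P = MC and taking the root on the rising branch gives q* = 11.
TR = 163·11 = 1793. TC = 1330 + 583 = 1913. Profit = 1793 − 1913 = -$120.
Shutting down would mean losing the fixed cost of $1330, so operating at a loss of $120 is better by $1210.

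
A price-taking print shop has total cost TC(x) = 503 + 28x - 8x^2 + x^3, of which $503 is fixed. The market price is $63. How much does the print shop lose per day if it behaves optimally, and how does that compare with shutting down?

Profit = -$209 at x = 7

AVC = 28 - 8x + x^2 has its minimum $12 at x = 4; price $63 clears that bar, so the firm operates.
MC = 28 - 16x + 3x^2. Setting P = MC and taking the root on the rising branch gives x* = 7.
TR = 63·7 = 441. TC = 503 + 147 = 650. Profit = 441 − 650 = -$209.
By producing, the firm covers all variable cost plus $294 of fixed cost; shutting down would lose the full $503.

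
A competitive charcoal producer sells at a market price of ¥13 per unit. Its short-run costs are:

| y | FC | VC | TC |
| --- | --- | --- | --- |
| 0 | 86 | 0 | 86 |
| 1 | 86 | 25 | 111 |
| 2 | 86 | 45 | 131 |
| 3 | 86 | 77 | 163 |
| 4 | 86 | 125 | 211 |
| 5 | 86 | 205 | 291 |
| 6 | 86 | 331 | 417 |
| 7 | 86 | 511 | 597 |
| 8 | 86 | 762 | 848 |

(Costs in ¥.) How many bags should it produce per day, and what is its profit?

y = 0 (shut down); profit = -¥86

Profit at each row (π = 13y − TC): y=0: -86; y=1: -98; y=2: -105; y=3: -124; y=4: -159; y=5: -226; y=6: -339; y=7: -506; y=8: -744.
Profit is highest at y = 0. Equivalently, the lowest AVC in the table is 45/2 ≈ ¥22.50 at y = 2, and P = ¥13 falls below it — price never covers variable cost, so the firm shuts down and loses only its fixed cost.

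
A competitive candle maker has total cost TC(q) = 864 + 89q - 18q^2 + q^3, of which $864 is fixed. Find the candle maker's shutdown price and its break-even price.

Shutdown price = $8; break-even price = $89

Shutdown price = min AVC. AVC = 89 - 18q + q^2, with vertex at q = 9 and minimum $8.
ATC = 864/q + 89 - 18q + q^2. Setting dATC/dq = −864/q^2 − 18 + 2q = 0 gives q = 12 (since 2·12^3 − 18·12^2 = 864).
min ATC = 864/12 + 89 − 18·12 + 12^2 = $89. That is the break-even price.
Between these two prices the firm operates at a loss; above $89 it earns a profit.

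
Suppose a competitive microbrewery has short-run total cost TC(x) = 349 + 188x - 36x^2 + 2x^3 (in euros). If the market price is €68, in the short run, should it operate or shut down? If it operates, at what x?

Produce at x = 10

From TC, MC = TC'(x) = 188 - 72x + 6x^2 and AVC = VC/x = 188 - 36x + 2x^2.
The AVC parabola has its vertex at x = 36/4 = 9, where AVC = 188 - 36·9 + 2·9^2 = €26.
Because €68 ≥ €26, revenue can cover variable cost; the firm operates.
P = MC gives 120 - 72x + 6x^2 = 0, with roots 2 and 10. Take the larger (rising MC): x* = 10.
Check: AVC at x = 10 is €28 ≤ P, so revenue covers variable cost.
Profit = P·x − TC = 68·10 − 629 = €51.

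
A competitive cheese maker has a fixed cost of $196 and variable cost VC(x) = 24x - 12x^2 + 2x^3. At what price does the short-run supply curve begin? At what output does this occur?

$6 per unit, at x = 3

The firm shuts down when price falls below the minimum of average variable cost. AVC = VC/x = 24 - 12x + 2x^2.
dAVC/dx = -12 + 4x = 0 gives x = 3. min AVC = 24 - 12·3 + 2·3^2 = 6.
For P < $6 the firm produces nothing.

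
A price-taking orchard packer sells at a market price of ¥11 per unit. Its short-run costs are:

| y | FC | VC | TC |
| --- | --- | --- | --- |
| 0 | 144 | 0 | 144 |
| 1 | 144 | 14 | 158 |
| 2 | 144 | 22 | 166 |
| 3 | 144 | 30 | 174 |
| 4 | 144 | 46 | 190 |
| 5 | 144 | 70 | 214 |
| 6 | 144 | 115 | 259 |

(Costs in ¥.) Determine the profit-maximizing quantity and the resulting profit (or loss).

Tabulate TR − TC: y=0: -144; y=1: -147; y=2: -144; y=3: -141; y=4: -146; y=5: -159; y=6: -193.
Profit is maximized at y = 3. AVC there is 30/3 = ¥10 ≤ P, so producing beats shutting down (which would give -¥144).

y = 3; profit = -¥141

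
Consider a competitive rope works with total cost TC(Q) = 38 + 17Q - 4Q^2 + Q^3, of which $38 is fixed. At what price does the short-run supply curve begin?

Short-run supply begins at min AVC. From VC = 17Q - 4Q^2 + Q^3, AVC = 17 - 4Q + Q^2.
dAVC/dQ = -4 + 2Q = 0 gives Q = 2. min AVC = 17 - 4·2 + 2^2 = 13.
For P < $13 the firm produces nothing.

$13 per unit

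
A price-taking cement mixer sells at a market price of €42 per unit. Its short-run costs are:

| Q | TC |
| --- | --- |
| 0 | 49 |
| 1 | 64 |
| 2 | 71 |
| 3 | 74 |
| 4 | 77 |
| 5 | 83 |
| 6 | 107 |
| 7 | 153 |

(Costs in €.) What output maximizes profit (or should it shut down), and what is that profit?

Q = 6; profit = €145

Compute π = P·Q − TC at each output: Q=0: -49; Q=1: -22; Q=2: 13; Q=3: 52; Q=4: 91; Q=5: 127; Q=6: 145; Q=7: 141.
Profit is maximized at Q = 6. AVC there is 58/6 = €9.67 ≤ P, so producing beats shutting down (which would give -€49).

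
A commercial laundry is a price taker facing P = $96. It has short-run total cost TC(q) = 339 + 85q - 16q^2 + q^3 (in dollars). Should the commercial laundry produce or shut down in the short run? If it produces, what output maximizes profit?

Variable cost is VC = 85q - 16q^2 + q^3, so AVC = VC/q = 85 - 16q + q^2 and MC = dTC/dq = 85 - 32q + 3q^2.
AVC hits its minimum where MC = AVC, at q = 8, giving min AVC = 85 - 16·8 + 8^2 = $21.
Because $96 ≥ $21, revenue can cover variable cost; the firm operates.
Solving P = MC: -11 - 32q + 3q^2 = 0 ⇒ q = -1/3 or 11. On the upward-sloping branch, q* = 11.
Check: AVC at q = 11 is $30 ≤ P, so revenue covers variable cost.
Profit = P·q − TC = 96·11 − 669 = $387.

Produce at q = 11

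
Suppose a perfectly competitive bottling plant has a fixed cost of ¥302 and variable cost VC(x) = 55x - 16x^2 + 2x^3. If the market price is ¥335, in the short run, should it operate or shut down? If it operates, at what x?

Produce at x = 10

From TC, MC = TC'(x) = 55 - 32x + 6x^2 and AVC = VC/x = 55 - 16x + 2x^2.
AVC is minimized where dAVC/dx = -16 + 4x = 0, at x = 4; min AVC = 55 - 16·4 + 2·4^2 = ¥23.
P = ¥335 exceeds min AVC = ¥23, so the firm stays open.
Solving P = MC: -280 - 32x + 6x^2 = 0 ⇒ x = -14/3 or 10. On the upward-sloping branch, x* = 10.
Check: AVC at x = 10 is ¥95 ≤ P, so revenue covers variable cost.
Profit = P·x − TC = 335·10 − 1252 = ¥2098.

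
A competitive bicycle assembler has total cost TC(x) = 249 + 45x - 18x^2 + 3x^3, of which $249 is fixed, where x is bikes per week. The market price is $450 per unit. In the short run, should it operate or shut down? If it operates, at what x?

Variable cost is VC = 45x - 18x^2 + 3x^3, so AVC = VC/x = 45 - 18x + 3x^2 and MC = dTC/dx = 45 - 36x + 9x^2.
AVC hits its minimum where MC = AVC, at x = 3, giving min AVC = 45 - 18·3 + 3·3^2 = $18.
Since P = $450 ≥ min AVC = $18, price covers variable cost and the firm should produce.
Set P = MC: 450 = 45 - 36x + 9x^2 → -405 - 36x + 9x^2 = 0. The roots are x = -5 and x = 9; the profit-maximizing output is on the rising part of MC, so x* = 9.
Check: AVC at x = 9 is $126 ≤ P, so revenue covers variable cost.
Profit = P·x − TC = 450·9 − 1383 = $2667.

Produce at x = 9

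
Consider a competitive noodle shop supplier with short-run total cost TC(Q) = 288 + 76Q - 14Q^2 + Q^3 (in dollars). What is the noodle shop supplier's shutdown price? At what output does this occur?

$27 per unit, at Q = 7

The firm shuts down when price falls below the minimum of average variable cost. AVC = VC/Q = 76 - 14Q + Q^2.
At the minimum of AVC, MC = AVC. MC = 76 - 28Q + 3Q^2; setting MC = AVC gives 2Q^2 - 14Q = 0, so Q = 7. min AVC = 27.
The firm shuts down for any P below $27.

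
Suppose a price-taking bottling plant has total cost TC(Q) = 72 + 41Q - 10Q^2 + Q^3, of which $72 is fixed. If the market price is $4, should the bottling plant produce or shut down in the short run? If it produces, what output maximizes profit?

From TC, MC = TC'(Q) = 41 - 20Q + 3Q^2 and AVC = VC/Q = 41 - 10Q + Q^2.
AVC hits its minimum where MC = AVC, at Q = 5, giving min AVC = 41 - 10·5 + 5^2 = $16.
With P < min AVC ($4 < $16), every unit sold adds to the loss.
Best response: produce nothing and absorb the $72 fixed cost.

Shut down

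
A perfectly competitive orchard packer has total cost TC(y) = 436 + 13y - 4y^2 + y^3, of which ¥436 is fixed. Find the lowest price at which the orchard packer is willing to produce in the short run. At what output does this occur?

¥9 per unit, at y = 2

The firm shuts down when price falls below the minimum of average variable cost. AVC = VC/y = 13 - 4y + y^2.
dAVC/dy = -4 + 2y = 0 gives y = 2. min AVC = 13 - 4·2 + 2^2 = 9.
So the shutdown price is ¥9.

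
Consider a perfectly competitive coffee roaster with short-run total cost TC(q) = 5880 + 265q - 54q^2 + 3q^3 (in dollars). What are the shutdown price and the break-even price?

Shutdown price = $22; break-even price = $517

AVC = 265 - 54q + 3q^2; minimized at q = 9, giving min AVC = $22. That is the shutdown price.
ATC = 5880/q + 265 - 54q + 3q^2. Setting dATC/dq = −5880/q^2 − 54 + 6q = 0 gives q = 14 (since 6·14^3 − 54·14^2 = 5880).
min ATC = 5880/14 + 265 − 54·14 + 3·14^2 = $517. That is the break-even price.
Between these two prices the firm operates at a loss; above $517 it earns a profit.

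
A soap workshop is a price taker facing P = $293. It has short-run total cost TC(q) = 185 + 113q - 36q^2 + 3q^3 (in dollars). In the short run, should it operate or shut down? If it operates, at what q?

From TC, MC = TC'(q) = 113 - 72q + 9q^2 and AVC = VC/q = 113 - 36q + 3q^2.
AVC hits its minimum where MC = AVC, at q = 6, giving min AVC = 113 - 36·6 + 3·6^2 = $5.
Since P = $293 ≥ min AVC = $5, price covers variable cost and the firm should produce.
Solving P = MC: -180 - 72q + 9q^2 = 0 ⇒ q = -2 or 10. On the upward-sloping branch, q* = 10.
Check: AVC at q = 10 is $53 ≤ P, so revenue covers variable cost.
Profit = P·q − TC = 293·10 − 715 = $2215.

Produce at q = 10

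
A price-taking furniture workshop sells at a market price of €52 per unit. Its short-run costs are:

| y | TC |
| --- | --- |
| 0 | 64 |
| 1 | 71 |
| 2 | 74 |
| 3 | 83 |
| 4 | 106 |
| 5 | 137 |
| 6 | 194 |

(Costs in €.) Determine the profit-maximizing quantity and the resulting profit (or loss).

Compute π = P·y − TC at each output: y=0: -64; y=1: -19; y=2: 30; y=3: 73; y=4: 102; y=5: 123; y=6: 118.
Profit is maximized at y = 5. AVC there is 73/5 = €14.60 ≤ P, so producing beats shutting down (which would give -€64).

y = 5; profit = €123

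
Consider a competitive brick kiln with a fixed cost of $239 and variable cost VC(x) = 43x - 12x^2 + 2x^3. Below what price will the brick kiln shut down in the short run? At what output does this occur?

Short-run supply begins at min AVC. From VC = 43x - 12x^2 + 2x^3, AVC = 43 - 12x + 2x^2.
dAVC/dx = -12 + 4x = 0 gives x = 3. min AVC = 43 - 12·3 + 2·3^2 = 25.
The firm shuts down for any P below $25.

$25 per unit, at x = 3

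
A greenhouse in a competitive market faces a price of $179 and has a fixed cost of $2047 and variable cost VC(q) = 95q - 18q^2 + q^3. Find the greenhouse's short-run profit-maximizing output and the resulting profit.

Profit = -$87 at q = 14

AVC = 95 - 18q + q^2; min AVC = $14 at q = 9. Since P = $179 ≥ min AVC, the firm produces.
With MC = 95 - 36q + 3q^2, P = MC on the upward-sloping part at q* = 14.
TR = 179·14 = 2506. TC = 2047 + 546 = 2593. Profit = 2506 − 2593 = -$87.
Shutting down would mean losing the fixed cost of $2047, so operating at a loss of $87 is better by $1960.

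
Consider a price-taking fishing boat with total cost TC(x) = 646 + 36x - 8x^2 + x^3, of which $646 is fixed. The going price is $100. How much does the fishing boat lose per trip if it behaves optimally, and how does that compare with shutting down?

AVC = 36 - 8x + x^2 has its minimum $20 at x = 4; price $100 clears that bar, so the firm operates.
MC = 36 - 16x + 3x^2. Setting P = MC and taking the root on the rising branch gives x* = 8.
TR = 100·8 = 800. TC = 646 + 288 = 934. Profit = 800 − 934 = -$134.
That loss of $134 beats the $646 the firm would lose by shutting down; producing recovers $512 of fixed cost.

Profit = -$134 at x = 8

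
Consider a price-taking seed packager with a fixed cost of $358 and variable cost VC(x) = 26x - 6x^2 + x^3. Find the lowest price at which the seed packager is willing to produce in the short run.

The firm shuts down when price falls below the minimum of average variable cost. AVC = VC/x = 26 - 6x + x^2.
At the minimum of AVC, MC = AVC. MC = 26 - 12x + 3x^2; setting MC = AVC gives 2x^2 - 6x = 0, so x = 3. min AVC = 17.
So the shutdown price is $17.

$17 per unit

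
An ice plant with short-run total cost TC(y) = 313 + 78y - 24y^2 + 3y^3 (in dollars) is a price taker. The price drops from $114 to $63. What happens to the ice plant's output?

Output falls from 6 to 5

AVC = 78 - 24y + 3y^2, minimized at y = 4 where min AVC = $30. MC = 78 - 48y + 9y^2.
At P = $114 ≥ min AVC, set P = MC on the rising branch: y = 6.
At P = $63 ≥ min AVC, set P = MC: y = 5. The firm stays open but cuts output.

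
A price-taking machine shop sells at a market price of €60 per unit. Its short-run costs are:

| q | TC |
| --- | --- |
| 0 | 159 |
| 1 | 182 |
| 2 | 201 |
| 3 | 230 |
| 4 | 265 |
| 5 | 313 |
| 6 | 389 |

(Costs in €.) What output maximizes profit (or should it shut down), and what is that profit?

q = 5; profit = -€13

Profit at each row (π = 60q − TC): q=0: -159; q=1: -122; q=2: -81; q=3: -50; q=4: -25; q=5: -13; q=6: -29.
Profit is maximized at q = 5. AVC there is 154/5 = €30.80 ≤ P, so producing beats shutting down (which would give -€159).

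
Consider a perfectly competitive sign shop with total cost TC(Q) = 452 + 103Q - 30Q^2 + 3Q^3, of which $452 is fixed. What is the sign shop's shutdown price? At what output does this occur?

$28 per unit, at Q = 5

Short-run supply begins at min AVC. From VC = 103Q - 30Q^2 + 3Q^3, AVC = 103 - 30Q + 3Q^2.
At the minimum of AVC, MC = AVC. MC = 103 - 60Q + 9Q^2; setting MC = AVC gives 6Q^2 - 30Q = 0, so Q = 5. min AVC = 28.
For P < $28 the firm produces nothing.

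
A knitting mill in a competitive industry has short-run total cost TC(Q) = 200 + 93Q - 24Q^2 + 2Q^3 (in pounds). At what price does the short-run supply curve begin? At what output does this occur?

The firm shuts down when price falls below the minimum of average variable cost. AVC = VC/Q = 93 - 24Q + 2Q^2.
dAVC/dQ = -24 + 4Q = 0 gives Q = 6. min AVC = 93 - 24·6 + 2·6^2 = 21.
For P < £21 the firm produces nothing.

£21 per unit, at Q = 6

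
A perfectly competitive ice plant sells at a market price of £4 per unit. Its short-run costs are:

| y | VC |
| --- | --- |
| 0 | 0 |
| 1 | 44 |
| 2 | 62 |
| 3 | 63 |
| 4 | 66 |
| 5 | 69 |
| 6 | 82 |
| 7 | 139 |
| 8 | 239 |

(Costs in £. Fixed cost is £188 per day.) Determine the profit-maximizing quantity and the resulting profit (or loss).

Profit at each row (π = 4y − TC): y=0: -188; y=1: -228; y=2: -242; y=3: -239; y=4: -238; y=5: -237; y=6: -246; y=7: -299; y=8: -395.
Profit is highest at y = 0. Equivalently, the lowest AVC in the table is 82/6 ≈ £13.67 at y = 6, and P = £4 falls below it — price never covers variable cost, so the firm shuts down and loses only its fixed cost.

y = 0 (shut down); profit = -£188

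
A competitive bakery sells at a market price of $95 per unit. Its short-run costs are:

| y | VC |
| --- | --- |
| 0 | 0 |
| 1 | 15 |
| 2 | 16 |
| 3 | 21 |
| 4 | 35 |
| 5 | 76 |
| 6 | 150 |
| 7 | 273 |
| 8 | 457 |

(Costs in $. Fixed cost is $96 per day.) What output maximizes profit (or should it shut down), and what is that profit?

Compute π = P·y − TC at each output: y=0: -96; y=1: -16; y=2: 78; y=3: 168; y=4: 249; y=5: 303; y=6: 324; y=7: 296; y=8: 207.
Profit is maximized at y = 6. AVC there is 150/6 = $25 ≤ P, so producing beats shutting down (which would give -$96).

y = 6; profit = $324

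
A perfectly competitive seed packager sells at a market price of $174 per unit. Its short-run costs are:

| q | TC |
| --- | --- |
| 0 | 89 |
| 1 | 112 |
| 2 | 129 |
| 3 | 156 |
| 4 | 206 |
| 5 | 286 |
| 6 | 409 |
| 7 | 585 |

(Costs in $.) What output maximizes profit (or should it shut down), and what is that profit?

q = 6; profit = $635

Profit at each row (π = 174q − TC): q=0: -89; q=1: 62; q=2: 219; q=3: 366; q=4: 490; q=5: 584; q=6: 635; q=7: 633.
Profit is maximized at q = 6. AVC there is 320/6 = $53.33 ≤ P, so producing beats shutting down (which would give -$89).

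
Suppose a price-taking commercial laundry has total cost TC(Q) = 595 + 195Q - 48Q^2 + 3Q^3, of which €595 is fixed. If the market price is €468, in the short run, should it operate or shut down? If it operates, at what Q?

Produce at Q = 13

From TC, MC = TC'(Q) = 195 - 96Q + 9Q^2 and AVC = VC/Q = 195 - 48Q + 3Q^2.
The AVC parabola has its vertex at Q = 48/6 = 8, where AVC = 195 - 48·8 + 3·8^2 = €3.
Since P = €468 ≥ min AVC = €3, price covers variable cost and the firm should produce.
Solving P = MC: -273 - 96Q + 9Q^2 = 0 ⇒ Q = -7/3 or 13. On the upward-sloping branch, Q* = 13.
Check: AVC at Q = 13 is €78 ≤ P, so revenue covers variable cost.
Profit = P·Q − TC = 468·13 − 1609 = €4475.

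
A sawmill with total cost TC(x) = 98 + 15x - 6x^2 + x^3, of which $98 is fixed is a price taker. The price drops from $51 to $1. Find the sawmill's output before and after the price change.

Output falls from 6 to 0 (the firm shuts down)

AVC = 15 - 6x + x^2, minimized at x = 3 where min AVC = $6. MC = 15 - 12x + 3x^2.
With P = $51 above the shutdown price, P = MC gives x = 6.
At P = $1 < min AVC = $6, price no longer covers variable cost at any output, so the firm shuts down: x = 0.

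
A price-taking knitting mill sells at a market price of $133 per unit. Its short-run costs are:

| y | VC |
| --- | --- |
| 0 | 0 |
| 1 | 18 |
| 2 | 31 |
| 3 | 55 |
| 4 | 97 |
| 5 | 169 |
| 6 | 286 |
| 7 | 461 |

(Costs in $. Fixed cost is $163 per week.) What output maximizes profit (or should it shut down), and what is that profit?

Profit at each row (π = 133y − TC): y=0: -163; y=1: -48; y=2: 72; y=3: 181; y=4: 272; y=5: 333; y=6: 349; y=7: 307.
Profit is maximized at y = 6. AVC there is 286/6 = $47.67 ≤ P, so producing beats shutting down (which would give -$163).

y = 6; profit = $349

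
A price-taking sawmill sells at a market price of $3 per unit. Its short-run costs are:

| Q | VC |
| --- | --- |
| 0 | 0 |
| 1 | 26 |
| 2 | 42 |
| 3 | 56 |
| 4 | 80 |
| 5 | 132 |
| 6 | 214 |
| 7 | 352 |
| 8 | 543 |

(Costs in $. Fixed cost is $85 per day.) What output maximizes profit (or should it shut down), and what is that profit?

Q = 0 (shut down); profit = -$85

Compute π = P·Q − TC at each output: Q=0: -85; Q=1: -108; Q=2: -121; Q=3: -132; Q=4: -153; Q=5: -202; Q=6: -281; Q=7: -416; Q=8: -604.
Profit is highest at Q = 0. Equivalently, the lowest AVC in the table is 56/3 ≈ $18.67 at Q = 3, and P = $3 falls below it — price never covers variable cost, so the firm shuts down and loses only its fixed cost.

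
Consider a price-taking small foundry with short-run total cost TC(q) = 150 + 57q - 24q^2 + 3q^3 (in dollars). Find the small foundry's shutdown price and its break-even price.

Shutdown price = $9; break-even price = $42

AVC = 57 - 24q + 3q^2; minimized at q = 4, giving min AVC = $9. That is the shutdown price.
ATC = 150/q + 57 - 24q + 3q^2. Setting dATC/dq = −150/q^2 − 24 + 6q = 0 gives q = 5 (since 6·5^3 − 24·5^2 = 150).
min ATC = 150/5 + 57 − 24·5 + 3·5^2 = $42. That is the break-even price.
For $9 ≤ P < $42 the firm produces at a loss; below $9 it shuts down.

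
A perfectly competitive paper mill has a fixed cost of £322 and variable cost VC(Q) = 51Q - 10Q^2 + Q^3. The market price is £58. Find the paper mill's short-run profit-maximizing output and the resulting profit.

AVC = 51 - 10Q + Q^2 has its minimum £26 at Q = 5; price £58 clears that bar, so the firm operates.
With MC = 51 - 20Q + 3Q^2, P = MC on the upward-sloping part at Q* = 7.
TR = 58·7 = 406. TC = 322 + 210 = 532. Profit = 406 − 532 = -£126.
That loss of £126 beats the £322 the firm would lose by shutting down; producing recovers £196 of fixed cost.

Profit = -£126 at Q = 7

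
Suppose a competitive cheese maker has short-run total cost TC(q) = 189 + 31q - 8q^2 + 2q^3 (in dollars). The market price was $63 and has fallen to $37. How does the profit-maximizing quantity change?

MC = 31 - 16q + 6q^2; the shutdown threshold is min AVC = $23 (at q = 2).
At P = $63 ≥ min AVC, set P = MC on the rising branch: q = 4.
At P = $37 ≥ min AVC, set P = MC: q = 3. The firm stays open but cuts output.

Output falls from 4 to 3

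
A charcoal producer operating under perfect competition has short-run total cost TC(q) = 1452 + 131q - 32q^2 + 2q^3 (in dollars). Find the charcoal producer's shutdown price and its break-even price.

Shutdown price = $3; break-even price = $153

Shutdown price = min AVC. AVC = 131 - 32q + 2q^2, with vertex at q = 8 and minimum $3.
ATC = 1452/q + 131 - 32q + 2q^2. Setting dATC/dq = −1452/q^2 − 32 + 4q = 0 gives q = 11 (since 4·11^3 − 32·11^2 = 1452).
min ATC = 1452/11 + 131 − 32·11 + 2·11^2 = $153. That is the break-even price.
For $3 ≤ P < $153 the firm produces at a loss; below $3 it shuts down.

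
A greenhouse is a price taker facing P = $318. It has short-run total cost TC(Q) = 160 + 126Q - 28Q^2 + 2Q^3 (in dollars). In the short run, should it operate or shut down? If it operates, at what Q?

Produce at Q = 12

Variable cost is VC = 126Q - 28Q^2 + 2Q^3, so AVC = VC/Q = 126 - 28Q + 2Q^2 and MC = dTC/dQ = 126 - 56Q + 6Q^2.
AVC is minimized where dAVC/dQ = -28 + 4Q = 0, at Q = 7; min AVC = 126 - 28·7 + 2·7^2 = $28.
P = $318 exceeds min AVC = $28, so the firm stays open.
P = MC gives -192 - 56Q + 6Q^2 = 0, with roots -8/3 and 12. Take the larger (rising MC): Q* = 12.
Check: AVC at Q = 12 is $78 ≤ P, so revenue covers variable cost.
Profit = P·Q − TC = 318·12 − 1096 = $2720.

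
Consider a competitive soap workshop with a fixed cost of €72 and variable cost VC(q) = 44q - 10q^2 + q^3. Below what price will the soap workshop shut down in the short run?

€19 per unit

Short-run supply begins at min AVC. From VC = 44q - 10q^2 + q^3, AVC = 44 - 10q + q^2.
At the minimum of AVC, MC = AVC. MC = 44 - 20q + 3q^2; setting MC = AVC gives 2q^2 - 10q = 0, so q = 5. min AVC = 19.
The firm shuts down for any P below €19.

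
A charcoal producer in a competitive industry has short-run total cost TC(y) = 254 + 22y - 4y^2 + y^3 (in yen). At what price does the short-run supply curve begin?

Short-run supply begins at min AVC. From VC = 22y - 4y^2 + y^3, AVC = 22 - 4y + y^2.
dAVC/dy = -4 + 2y = 0 gives y = 2. min AVC = 22 - 4·2 + 2^2 = 18.
So the shutdown price is ¥18.

¥18 per unit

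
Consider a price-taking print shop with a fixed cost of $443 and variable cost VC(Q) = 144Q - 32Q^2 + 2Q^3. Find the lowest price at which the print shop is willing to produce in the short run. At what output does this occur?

$16 per unit, at Q = 8

The firm shuts down when price falls below the minimum of average variable cost. AVC = VC/Q = 144 - 32Q + 2Q^2.
dAVC/dQ = -32 + 4Q = 0 gives Q = 8. min AVC = 144 - 32·8 + 2·8^2 = 16.
For P < $16 the firm produces nothing.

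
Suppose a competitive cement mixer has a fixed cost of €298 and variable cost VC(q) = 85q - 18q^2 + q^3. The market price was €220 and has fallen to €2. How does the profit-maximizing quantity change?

Output falls from 15 to 0 (the firm shuts down)

MC = 85 - 36q + 3q^2; the shutdown threshold is min AVC = €4 (at q = 9).
At P = €220 ≥ min AVC, set P = MC on the rising branch: q = 15.
At P = €2 < min AVC = €4, price no longer covers variable cost at any output, so the firm shuts down: q = 0.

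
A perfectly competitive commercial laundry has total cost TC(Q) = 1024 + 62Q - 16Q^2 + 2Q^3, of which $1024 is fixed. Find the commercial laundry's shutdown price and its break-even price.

Shutdown price = $30; break-even price = $190

Shutdown price = min AVC. AVC = 62 - 16Q + 2Q^2, with vertex at Q = 4 and minimum $30.
ATC = 1024/Q + 62 - 16Q + 2Q^2. Setting dATC/dQ = −1024/Q^2 − 16 + 4Q = 0 gives Q = 8 (since 4·8^3 − 16·8^2 = 1024).
min ATC = 1024/8 + 62 − 16·8 + 2·8^2 = $190. That is the break-even price.
Between these two prices the firm operates at a loss; above $190 it earns a profit.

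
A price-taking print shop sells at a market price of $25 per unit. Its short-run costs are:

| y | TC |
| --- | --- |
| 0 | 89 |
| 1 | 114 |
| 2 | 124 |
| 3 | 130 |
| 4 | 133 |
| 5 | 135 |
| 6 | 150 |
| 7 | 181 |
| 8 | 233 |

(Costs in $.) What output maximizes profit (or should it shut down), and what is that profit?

y = 6; profit = $0

Tabulate TR − TC: y=0: -89; y=1: -89; y=2: -74; y=3: -55; y=4: -33; y=5: -10; y=6: 0; y=7: -6; y=8: -33.
Profit is maximized at y = 6. AVC there is 61/6 = $10.17 ≤ P, so producing beats shutting down (which would give -$89).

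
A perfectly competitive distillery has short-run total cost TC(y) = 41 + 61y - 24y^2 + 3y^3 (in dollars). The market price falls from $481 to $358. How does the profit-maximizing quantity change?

Output falls from 10 to 9

MC = 61 - 48y + 9y^2; the shutdown threshold is min AVC = $13 (at y = 4).
With P = $481 above the shutdown price, P = MC gives y = 10.
At P = $358 ≥ min AVC, set P = MC: y = 9. The firm stays open but cuts output.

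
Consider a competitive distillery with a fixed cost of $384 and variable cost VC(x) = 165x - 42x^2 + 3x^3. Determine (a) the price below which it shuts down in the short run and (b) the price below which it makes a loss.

Shutdown price = $18; break-even price = $69

Shutdown price = min AVC. AVC = 165 - 42x + 3x^2, with vertex at x = 7 and minimum $18.
ATC = 384/x + 165 - 42x + 3x^2. Setting dATC/dx = −384/x^2 − 42 + 6x = 0 gives x = 8 (since 6·8^3 − 42·8^2 = 384).
min ATC = 384/8 + 165 − 42·8 + 3·8^2 = $69. That is the break-even price.
For $18 ≤ P < $69 the firm produces at a loss; below $18 it shuts down.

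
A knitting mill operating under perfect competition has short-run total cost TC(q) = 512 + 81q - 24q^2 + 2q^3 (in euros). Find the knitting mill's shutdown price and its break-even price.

Shutdown price = €9; break-even price = €81

Shutdown price = min AVC. AVC = 81 - 24q + 2q^2, with vertex at q = 6 and minimum €9.
ATC = 512/q + 81 - 24q + 2q^2. Setting dATC/dq = −512/q^2 − 24 + 4q = 0 gives q = 8 (since 4·8^3 − 24·8^2 = 512).
min ATC = 512/8 + 81 − 24·8 + 2·8^2 = €81. That is the break-even price.
Between these two prices the firm operates at a loss; above €81 it earns a profit.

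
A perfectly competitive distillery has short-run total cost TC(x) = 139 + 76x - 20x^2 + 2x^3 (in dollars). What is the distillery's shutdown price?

$26 per unit

Short-run supply begins at min AVC. From VC = 76x - 20x^2 + 2x^3, AVC = 76 - 20x + 2x^2.
dAVC/dx = -20 + 4x = 0 gives x = 5. min AVC = 76 - 20·5 + 2·5^2 = 26.
So the shutdown price is $26.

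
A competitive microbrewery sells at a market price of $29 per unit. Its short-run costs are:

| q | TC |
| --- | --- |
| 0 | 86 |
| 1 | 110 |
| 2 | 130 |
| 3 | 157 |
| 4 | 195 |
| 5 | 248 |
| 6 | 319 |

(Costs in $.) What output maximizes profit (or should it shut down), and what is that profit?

q = 3; profit = -$70

Tabulate TR − TC: q=0: -86; q=1: -81; q=2: -72; q=3: -70; q=4: -79; q=5: -103; q=6: -145.
Profit is maximized at q = 3. AVC there is 71/3 = $23.67 ≤ P, so producing beats shutting down (which would give -$86).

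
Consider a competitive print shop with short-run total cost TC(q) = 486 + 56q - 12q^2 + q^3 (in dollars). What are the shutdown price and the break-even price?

Shutdown price = min AVC. AVC = 56 - 12q + q^2, with vertex at q = 6 and minimum $20.
ATC = 486/q + 56 - 12q + q^2. Setting dATC/dq = −486/q^2 − 12 + 2q = 0 gives q = 9 (since 2·9^3 − 12·9^2 = 486).
min ATC = 486/9 + 56 − 12·9 + 9^2 = $83. That is the break-even price.
For $20 ≤ P < $83 the firm produces at a loss; below $20 it shuts down.

Shutdown price = $20; break-even price = $83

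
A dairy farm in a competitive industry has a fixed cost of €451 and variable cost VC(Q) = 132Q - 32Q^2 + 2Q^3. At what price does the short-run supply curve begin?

€4 per unit

The shutdown price is the minimum of AVC. VC = 132Q - 32Q^2 + 2Q^3, so AVC = 132 - 32Q + 2Q^2.
dAVC/dQ = -32 + 4Q = 0 gives Q = 8. min AVC = 132 - 32·8 + 2·8^2 = 4.
The firm shuts down for any P below €4.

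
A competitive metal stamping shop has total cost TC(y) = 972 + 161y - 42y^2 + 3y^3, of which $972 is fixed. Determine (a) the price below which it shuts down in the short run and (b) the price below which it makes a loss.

Shutdown price = min AVC. AVC = 161 - 42y + 3y^2, with vertex at y = 7 and minimum $14.
ATC = 972/y + 161 - 42y + 3y^2. Setting dATC/dy = −972/y^2 − 42 + 6y = 0 gives y = 9 (since 6·9^3 − 42·9^2 = 972).
min ATC = 972/9 + 161 − 42·9 + 3·9^2 = $134. That is the break-even price.
For $14 ≤ P < $134 the firm produces at a loss; below $14 it shuts down.

Shutdown price = $14; break-even price = $134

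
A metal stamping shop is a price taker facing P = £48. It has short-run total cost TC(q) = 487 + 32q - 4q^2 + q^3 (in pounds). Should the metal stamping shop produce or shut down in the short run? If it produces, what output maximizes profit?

Produce at q = 4

From TC, MC = TC'(q) = 32 - 8q + 3q^2 and AVC = VC/q = 32 - 4q + q^2.
The AVC parabola has its vertex at q = 4/2 = 2, where AVC = 32 - 4·2 + 2^2 = £28.
P = £48 exceeds min AVC = £28, so the firm stays open.
P = MC gives -16 - 8q + 3q^2 = 0, with roots -4/3 and 4. Take the larger (rising MC): q* = 4.
Check: AVC at q = 4 is £32 ≤ P, so revenue covers variable cost.
Profit = P·q − TC = 48·4 − 615 = -£423, a loss, but smaller than the £487 fixed cost the firm would lose by shutting down.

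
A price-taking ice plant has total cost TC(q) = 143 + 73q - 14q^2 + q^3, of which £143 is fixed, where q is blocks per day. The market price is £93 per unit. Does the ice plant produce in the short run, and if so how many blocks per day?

Produce at q = 10

From TC, MC = TC'(q) = 73 - 28q + 3q^2 and AVC = VC/q = 73 - 14q + q^2.
AVC is minimized where dAVC/dq = -14 + 2q = 0, at q = 7; min AVC = 73 - 14·7 + 7^2 = £24.
Since P = £93 ≥ min AVC = £24, price covers variable cost and the firm should produce.
Solving P = MC: -20 - 28q + 3q^2 = 0 ⇒ q = -2/3 or 10. On the upward-sloping branch, q* = 10.
Check: AVC at q = 10 is £33 ≤ P, so revenue covers variable cost.
Profit = P·q − TC = 93·10 − 473 = £457.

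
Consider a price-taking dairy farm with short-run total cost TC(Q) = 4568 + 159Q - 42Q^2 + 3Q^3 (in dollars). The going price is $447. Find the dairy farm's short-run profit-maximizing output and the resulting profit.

Profit = -$248 at Q = 12

AVC = 159 - 42Q + 3Q^2 has its minimum $12 at Q = 7; price $447 clears that bar, so the firm operates.
MC = 159 - 84Q + 9Q^2. Setting P = MC and taking the root on the rising branch gives Q* = 12.
TR = 447·12 = 5364. TC = 4568 + 1044 = 5612. Profit = 5364 − 5612 = -$248.
That loss of $248 beats the $4568 the firm would lose by shutting down; producing recovers $4320 of fixed cost.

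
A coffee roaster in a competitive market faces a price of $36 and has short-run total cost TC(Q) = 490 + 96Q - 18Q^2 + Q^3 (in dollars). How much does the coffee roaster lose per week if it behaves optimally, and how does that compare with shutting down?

AVC = 96 - 18Q + Q^2 has its minimum $15 at Q = 9; price $36 clears that bar, so the firm operates.
With MC = 96 - 36Q + 3Q^2, P = MC on the upward-sloping part at Q* = 10.
TR = 36·10 = 360. TC = 490 + 160 = 650. Profit = 360 − 650 = -$290.
That loss of $290 beats the $490 the firm would lose by shutting down; producing recovers $200 of fixed cost.

Profit = -$290 at Q = 10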